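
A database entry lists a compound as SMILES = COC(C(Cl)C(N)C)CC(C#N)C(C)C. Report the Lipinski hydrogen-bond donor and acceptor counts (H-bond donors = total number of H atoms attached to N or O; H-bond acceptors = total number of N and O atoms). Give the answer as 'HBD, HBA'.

2, 3

Donors: find every N or O and count the H atoms it carries.
  atom 2 (O): bond orders sum to 2 → 0 H
  atom 7 (N): bond orders sum to 1 → 2 H
  atom 12 (N): bond orders sum to 3 → 0 H
Lipinski HBD = 2.
Acceptors: N atoms = 2, O atoms = 1 → HBA = 3.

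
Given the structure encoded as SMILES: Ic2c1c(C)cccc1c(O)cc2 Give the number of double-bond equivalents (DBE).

Molecular formula: C11H9IO.
DoU = (2C + 2 + N − H − X) / 2, where X is the halogen count and O/S are ignored.
    = (2·11 + 2 + 0 − 9 − 1) / 2 = 14 / 2 = 7.

7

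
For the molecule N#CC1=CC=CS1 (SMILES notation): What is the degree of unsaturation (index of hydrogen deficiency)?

5

Degree of unsaturation = (number of rings) + (number of π bonds).
Ring closures in the SMILES: 1.
π bonds: 2 double bonds (each 1 DoU), 1 triple bond (each 2 DoU) → 4 DoU from unsaturation.
Total DoU = 1 + 4 = 5.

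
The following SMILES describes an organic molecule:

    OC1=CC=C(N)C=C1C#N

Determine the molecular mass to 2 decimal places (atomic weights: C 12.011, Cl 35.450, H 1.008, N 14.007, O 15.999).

134.14 g/mol

First, the molecular formula is C7H6N2O (counting implicit H from valence).
  C: 7 × 12.011 = 84.077
  H: 6 × 1.008 = 6.048
  N: 2 × 14.007 = 28.014
  O: 1 × 15.999 = 15.999
Sum: 7×12.011 + 6×1.008 + 2×14.007 + 1×15.999 = 134.138 → 134.14 g/mol.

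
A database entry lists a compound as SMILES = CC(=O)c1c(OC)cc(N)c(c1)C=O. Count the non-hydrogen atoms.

Every atom symbol written in the SMILES (organic subset) is one heavy atom; implicit H are not written.
Heavy atoms by element → C:10, N:1, O:3.
Total: 14.

14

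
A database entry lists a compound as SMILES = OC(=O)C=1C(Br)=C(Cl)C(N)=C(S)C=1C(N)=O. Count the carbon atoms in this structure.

8

Count every carbon token in the SMILES (each C, including those in ring-closure positions and inside branches).
Carbon count: 8.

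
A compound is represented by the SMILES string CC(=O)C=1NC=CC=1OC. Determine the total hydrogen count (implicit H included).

Walk through each heavy atom and fill implicit hydrogens from standard valence (C 4, N 3, O 2, S 2, halogen 1):
  atom 1: C, bond orders sum to 1 (valence 4) → 3 H
  atom 2: C, bond orders sum to 4 (valence 4) → 0 H
  atom 3: O, bond orders sum to 2 (valence 2) → 0 H
  atom 4: C, bond orders sum to 4 (valence 4) → 0 H
  atom 5: N, bond orders sum to 2 (valence 3) → 1 H
  atom 6: C, bond orders sum to 3 (valence 4) → 1 H
  atom 7: C, bond orders sum to 3 (valence 4) → 1 H
  atom 8: C, bond orders sum to 4 (valence 4) → 0 H
  atom 9: O, bond orders sum to 2 (valence 2) → 0 H
  atom 10: C, bond orders sum to 1 (valence 4) → 3 H
Total hydrogens: 9.

9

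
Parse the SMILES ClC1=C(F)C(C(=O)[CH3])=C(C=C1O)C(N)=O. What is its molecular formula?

Walk through each heavy atom and fill implicit hydrogens from standard valence (C 4, N 3, O 2, S 2, halogen 1):
  atom 1: Cl (halogen, monovalent) → 0 H
  atom 2: C, bond orders sum to 4 (valence 4) → 0 H
  atom 3: C, bond orders sum to 4 (valence 4) → 0 H
  atom 4: F (halogen, monovalent) → 0 H
  atom 5: C, bond orders sum to 4 (valence 4) → 0 H
  atom 6: C, bond orders sum to 4 (valence 4) → 0 H
  atom 7: O, bond orders sum to 2 (valence 2) → 0 H
  atom 8: C with explicit H count 3
  atom 9: C, bond orders sum to 4 (valence 4) → 0 H
  atom 10: C, bond orders sum to 3 (valence 4) → 1 H
  atom 11: C, bond orders sum to 4 (valence 4) → 0 H
  atom 12: O, bond orders sum to 1 (valence 2) → 1 H
  atom 13: C, bond orders sum to 4 (valence 4) → 0 H
  atom 14: N, bond orders sum to 1 (valence 3) → 2 H
  atom 15: O, bond orders sum to 2 (valence 2) → 0 H
Totals → C:9, H:7, Cl:1, F:1, N:1, O:3.

C9H7ClFNO3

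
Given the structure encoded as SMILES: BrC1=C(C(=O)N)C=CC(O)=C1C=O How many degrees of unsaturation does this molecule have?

6

Degree of unsaturation = (number of rings) + (number of π bonds).
Ring closures in the SMILES: 1.
π bonds: 5 double bonds (each 1 DoU) → 5 DoU from unsaturation.
Total DoU = 1 + 5 = 6.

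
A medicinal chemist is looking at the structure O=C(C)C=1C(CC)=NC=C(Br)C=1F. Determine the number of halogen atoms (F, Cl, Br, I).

2

Halogen atoms appear at heavy-atom positions 11, 13 (1×Br, 1×F).
Other groups present: 1 ketone.
Halogen count: 2.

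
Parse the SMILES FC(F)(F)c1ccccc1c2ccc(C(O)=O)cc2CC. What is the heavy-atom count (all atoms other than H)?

21

Every atom symbol written in the SMILES (organic subset) is one heavy atom; implicit H are not written.
Heavy atoms by element → C:16, F:3, O:2.
Total: 21.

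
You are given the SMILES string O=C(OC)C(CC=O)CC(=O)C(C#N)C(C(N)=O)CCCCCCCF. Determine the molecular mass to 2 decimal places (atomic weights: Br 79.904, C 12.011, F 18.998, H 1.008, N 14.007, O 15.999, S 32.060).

First, the molecular formula is C18H27FN2O5 (counting implicit H from valence).
  C: 18 × 12.011 = 216.198
  F: 1 × 18.998 = 18.998
  H: 27 × 1.008 = 27.216
  N: 2 × 14.007 = 28.014
  O: 5 × 15.999 = 79.995
Sum: 18×12.011 + 1×18.998 + 27×1.008 + 2×14.007 + 5×15.999 = 370.421 → 370.42 g/mol.

370.42 g/mol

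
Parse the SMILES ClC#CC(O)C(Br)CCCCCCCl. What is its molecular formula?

C10H15BrCl2O

Walk through each heavy atom and fill implicit hydrogens from standard valence (C 4, N 3, O 2, S 2, halogen 1):
  atom 1: Cl (halogen, monovalent) → 0 H
  atom 2: C, bond orders sum to 4 (valence 4) → 0 H
  atom 3: C, bond orders sum to 4 (valence 4) → 0 H
  atom 4: C, bond orders sum to 3 (valence 4) → 1 H
  atom 5: O, bond orders sum to 1 (valence 2) → 1 H
  atom 6: C, bond orders sum to 3 (valence 4) → 1 H
  atom 7: Br (halogen, monovalent) → 0 H
  atom 8: C, bond orders sum to 2 (valence 4) → 2 H
  atom 9: C, bond orders sum to 2 (valence 4) → 2 H
  atom 10: C, bond orders sum to 2 (valence 4) → 2 H
  atom 11: C, bond orders sum to 2 (valence 4) → 2 H
  atom 12: C, bond orders sum to 2 (valence 4) → 2 H
  atom 13: C, bond orders sum to 2 (valence 4) → 2 H
  atom 14: Cl (halogen, monovalent) → 0 H
Totals → C:10, H:15, Br:1, Cl:2, O:1.
In Hill order: C10H15BrCl2O.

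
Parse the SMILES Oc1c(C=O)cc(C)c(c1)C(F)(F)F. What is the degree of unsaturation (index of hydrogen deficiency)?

Molecular formula: C9H7F3O2.
DoU = (2C + 2 + N − H − X) / 2, where X is the halogen count and O/S are ignored.
    = (2·9 + 2 + 0 − 7 − 3) / 2 = 10 / 2 = 5.

5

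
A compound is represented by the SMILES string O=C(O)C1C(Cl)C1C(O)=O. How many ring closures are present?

In SMILES, each pair of matching ring-closure digits denotes one ring-closing bond; the number of such bonds equals the number of independent rings.
Ring-closure bonds here: 1.

1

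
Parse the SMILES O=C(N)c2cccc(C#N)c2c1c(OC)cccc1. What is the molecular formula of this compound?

C15H12N2O2

Walk through each heavy atom and fill implicit hydrogens from standard valence (C 4, N 3, O 2, S 2, halogen 1); for lowercase aromatic atoms, an aromatic c carries 1 H when it has two neighbours and 0 H with three, and aromatic n carries 0 H:
  atom 1: O, bond orders sum to 2 (valence 2) → 0 H
  atom 2: C, bond orders sum to 4 (valence 4) → 0 H
  atom 3: N, bond orders sum to 1 (valence 3) → 2 H
  atom 4: aromatic c, 3 neighbours → 0 H
  atom 5: aromatic c, 2 neighbours → 1 H
  atom 6: aromatic c, 2 neighbours → 1 H
  atom 7: aromatic c, 2 neighbours → 1 H
  atom 8: aromatic c, 3 neighbours → 0 H
  atom 9: C, bond orders sum to 4 (valence 4) → 0 H
  atom 10: N, bond orders sum to 3 (valence 3) → 0 H
  atom 11: aromatic c, 3 neighbours → 0 H
  atom 12: aromatic c, 3 neighbours → 0 H
  atom 13: aromatic c, 3 neighbours → 0 H
  atom 14: O, bond orders sum to 2 (valence 2) → 0 H
  atom 15: C, bond orders sum to 1 (valence 4) → 3 H
  atom 16: aromatic c, 2 neighbours → 1 H
  atom 17: aromatic c, 2 neighbours → 1 H
  atom 18: aromatic c, 2 neighbours → 1 H
  atom 19: aromatic c, 2 neighbours → 1 H
Totals → C:15, H:12, N:2, O:2.
In Hill order: C15H12N2O2.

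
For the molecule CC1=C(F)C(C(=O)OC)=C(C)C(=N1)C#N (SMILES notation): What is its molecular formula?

Walk through each heavy atom and fill implicit hydrogens from standard valence (C 4, N 3, O 2, S 2, halogen 1):
  atom 1: C, bond orders sum to 1 (valence 4) → 3 H
  atom 2: C, bond orders sum to 4 (valence 4) → 0 H
  atom 3: C, bond orders sum to 4 (valence 4) → 0 H
  atom 4: F (halogen, monovalent) → 0 H
  atom 5: C, bond orders sum to 4 (valence 4) → 0 H
  atom 6: C, bond orders sum to 4 (valence 4) → 0 H
  atom 7: O, bond orders sum to 2 (valence 2) → 0 H
  atom 8: O, bond orders sum to 2 (valence 2) → 0 H
  atom 9: C, bond orders sum to 1 (valence 4) → 3 H
  atom 10: C, bond orders sum to 4 (valence 4) → 0 H
  atom 11: C, bond orders sum to 1 (valence 4) → 3 H
  atom 12: C, bond orders sum to 4 (valence 4) → 0 H
  atom 13: N, bond orders sum to 3 (valence 3) → 0 H
  atom 14: C, bond orders sum to 4 (valence 4) → 0 H
  atom 15: N, bond orders sum to 3 (valence 3) → 0 H
Totals → C:10, H:9, F:1, N:2, O:2.

C10H9FN2O2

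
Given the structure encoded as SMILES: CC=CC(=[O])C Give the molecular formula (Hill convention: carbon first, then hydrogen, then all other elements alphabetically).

C5H8O

Walk through each heavy atom and fill implicit hydrogens from standard valence (C 4, N 3, O 2, S 2, halogen 1):
  atom 1: C, bond orders sum to 1 (valence 4) → 3 H
  atom 2: C, bond orders sum to 3 (valence 4) → 1 H
  atom 3: C, bond orders sum to 3 (valence 4) → 1 H
  atom 4: C, bond orders sum to 4 (valence 4) → 0 H
  atom 5: O with explicit H count 0
  atom 6: C, bond orders sum to 1 (valence 4) → 3 H
Totals → C:5, H:8, O:1.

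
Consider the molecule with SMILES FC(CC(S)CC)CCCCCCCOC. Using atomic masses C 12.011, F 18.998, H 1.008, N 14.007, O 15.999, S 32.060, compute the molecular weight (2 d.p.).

First, the molecular formula is C13H27FOS (counting implicit H from valence).
  C: 13 × 12.011 = 156.143
  F: 1 × 18.998 = 18.998
  H: 27 × 1.008 = 27.216
  O: 1 × 15.999 = 15.999
  S: 1 × 32.060 = 32.060
Sum: 13×12.011 + 1×18.998 + 27×1.008 + 1×15.999 + 1×32.060 = 250.416 → 250.42 g/mol.

250.42 g/mol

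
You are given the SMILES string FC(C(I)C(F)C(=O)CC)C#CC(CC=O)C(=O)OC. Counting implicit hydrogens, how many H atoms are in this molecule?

Walk through each heavy atom and fill implicit hydrogens from standard valence (C 4, N 3, O 2, S 2, halogen 1):
  atom 1: F (halogen, monovalent) → 0 H
  atom 2: C, bond orders sum to 3 (valence 4) → 1 H
  atom 3: C, bond orders sum to 3 (valence 4) → 1 H
  atom 4: I (halogen, monovalent) → 0 H
  atom 5: C, bond orders sum to 3 (valence 4) → 1 H
  atom 6: F (halogen, monovalent) → 0 H
  atom 7: C, bond orders sum to 4 (valence 4) → 0 H
  atom 8: O, bond orders sum to 2 (valence 2) → 0 H
  atom 9: C, bond orders sum to 2 (valence 4) → 2 H
  atom 10: C, bond orders sum to 1 (valence 4) → 3 H
  atom 11: C, bond orders sum to 4 (valence 4) → 0 H
  atom 12: C, bond orders sum to 4 (valence 4) → 0 H
  atom 13: C, bond orders sum to 3 (valence 4) → 1 H
  atom 14: C, bond orders sum to 2 (valence 4) → 2 H
  atom 15: C, bond orders sum to 3 (valence 4) → 1 H
  atom 16: O, bond orders sum to 2 (valence 2) → 0 H
  atom 17: C, bond orders sum to 4 (valence 4) → 0 H
  atom 18: O, bond orders sum to 2 (valence 2) → 0 H
  atom 19: O, bond orders sum to 2 (valence 2) → 0 H
  atom 20: C, bond orders sum to 1 (valence 4) → 3 H
Total hydrogens: 15.

15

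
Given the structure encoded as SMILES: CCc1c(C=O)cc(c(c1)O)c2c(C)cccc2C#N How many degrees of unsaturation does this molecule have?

11

Molecular formula: C17H15NO2.
DoU = (2C + 2 + N − H − X) / 2, where X is the halogen count and O/S are ignored.
    = (2·17 + 2 + 1 − 15 − 0) / 2 = 22 / 2 = 11.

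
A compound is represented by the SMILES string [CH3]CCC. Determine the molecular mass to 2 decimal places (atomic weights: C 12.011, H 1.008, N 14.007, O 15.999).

First, the molecular formula is C4H10 (counting implicit H from valence).
  C: 4 × 12.011 = 48.044
  H: 10 × 1.008 = 10.080
Sum: 4×12.011 + 10×1.008 = 58.124 → 58.12 g/mol.

58.12 g/mol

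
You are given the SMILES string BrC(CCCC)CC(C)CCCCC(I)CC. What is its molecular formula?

C15H30BrI

Walk through each heavy atom and fill implicit hydrogens from standard valence (C 4, N 3, O 2, S 2, halogen 1):
  atom 1: Br (halogen, monovalent) → 0 H
  atom 2: C, bond orders sum to 3 (valence 4) → 1 H
  atom 3: C, bond orders sum to 2 (valence 4) → 2 H
  atom 4: C, bond orders sum to 2 (valence 4) → 2 H
  atom 5: C, bond orders sum to 2 (valence 4) → 2 H
  atom 6: C, bond orders sum to 1 (valence 4) → 3 H
  atom 7: C, bond orders sum to 2 (valence 4) → 2 H
  atom 8: C, bond orders sum to 3 (valence 4) → 1 H
  atom 9: C, bond orders sum to 1 (valence 4) → 3 H
  atom 10: C, bond orders sum to 2 (valence 4) → 2 H
  atom 11: C, bond orders sum to 2 (valence 4) → 2 H
  atom 12: C, bond orders sum to 2 (valence 4) → 2 H
  atom 13: C, bond orders sum to 2 (valence 4) → 2 H
  atom 14: C, bond orders sum to 3 (valence 4) → 1 H
  atom 15: I (halogen, monovalent) → 0 H
  atom 16: C, bond orders sum to 2 (valence 4) → 2 H
  atom 17: C, bond orders sum to 1 (valence 4) → 3 H
Totals → C:15, H:30, Br:1, I:1.
In Hill order: C15H30BrI.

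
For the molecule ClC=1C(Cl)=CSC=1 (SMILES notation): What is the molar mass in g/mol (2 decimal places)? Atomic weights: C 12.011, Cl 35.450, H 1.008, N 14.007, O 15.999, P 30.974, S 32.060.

First, the molecular formula is C4H2Cl2S (counting implicit H from valence).
  C: 4 × 12.011 = 48.044
  Cl: 2 × 35.450 = 70.900
  H: 2 × 1.008 = 2.016
  S: 1 × 32.060 = 32.060
Sum: 4×12.011 + 2×35.450 + 2×1.008 + 1×32.060 = 153.020 → 153.02 g/mol.

153.02 g/mol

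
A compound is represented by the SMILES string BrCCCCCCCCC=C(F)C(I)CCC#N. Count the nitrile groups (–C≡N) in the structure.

1

The nitrile motif appears at heavy-atom position 17 in the SMILES.
Other groups present: 1 alkene.
Nitrile count: 1.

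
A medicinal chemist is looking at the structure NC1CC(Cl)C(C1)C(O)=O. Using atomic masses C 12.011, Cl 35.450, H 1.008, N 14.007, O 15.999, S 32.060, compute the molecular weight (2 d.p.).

First, the molecular formula is C6H10ClNO2 (counting implicit H from valence).
  C: 6 × 12.011 = 72.066
  Cl: 1 × 35.450 = 35.450
  H: 10 × 1.008 = 10.080
  N: 1 × 14.007 = 14.007
  O: 2 × 15.999 = 31.998
Sum: 6×12.011 + 1×35.450 + 10×1.008 + 1×14.007 + 2×15.999 = 163.601 → 163.60 g/mol.

163.60 g/mol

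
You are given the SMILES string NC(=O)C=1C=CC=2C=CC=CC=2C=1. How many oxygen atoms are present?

Scan the SMILES for O atoms (remember two-letter symbols like Cl and Br are single atoms).
Oxygen count: 1.

1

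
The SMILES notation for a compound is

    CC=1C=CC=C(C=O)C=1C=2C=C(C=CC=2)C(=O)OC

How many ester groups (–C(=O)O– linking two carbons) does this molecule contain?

The ester motif appears at heavy-atom position 16 in the SMILES.
Other groups present: 1 aldehyde.
Ester count: 1.

1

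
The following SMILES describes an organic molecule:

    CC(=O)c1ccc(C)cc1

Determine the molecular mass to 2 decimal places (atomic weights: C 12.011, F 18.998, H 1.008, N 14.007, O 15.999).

First, the molecular formula is C9H10O (counting implicit H from valence).
  C: 9 × 12.011 = 108.099
  H: 10 × 1.008 = 10.080
  O: 1 × 15.999 = 15.999
Sum: 9×12.011 + 10×1.008 + 1×15.999 = 134.178 → 134.18 g/mol.

134.18 g/mol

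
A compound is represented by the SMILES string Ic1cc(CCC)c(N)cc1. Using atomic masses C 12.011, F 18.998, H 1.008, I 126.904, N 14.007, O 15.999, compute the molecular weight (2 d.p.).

261.11 g/mol

First, the molecular formula is C9H12IN (counting implicit H from valence).
  C: 9 × 12.011 = 108.099
  H: 12 × 1.008 = 12.096
  I: 1 × 126.904 = 126.904
  N: 1 × 14.007 = 14.007
Sum: 9×12.011 + 12×1.008 + 1×126.904 + 1×14.007 = 261.106 → 261.11 g/mol.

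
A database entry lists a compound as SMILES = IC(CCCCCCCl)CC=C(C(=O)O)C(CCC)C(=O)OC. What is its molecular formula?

C17H28ClIO4

Walk through each heavy atom and fill implicit hydrogens from standard valence (C 4, N 3, O 2, S 2, halogen 1):
  atom 1: I (halogen, monovalent) → 0 H
  atom 2: C, bond orders sum to 3 (valence 4) → 1 H
  atom 3: C, bond orders sum to 2 (valence 4) → 2 H
  atom 4: C, bond orders sum to 2 (valence 4) → 2 H
  atom 5: C, bond orders sum to 2 (valence 4) → 2 H
  atom 6: C, bond orders sum to 2 (valence 4) → 2 H
  atom 7: C, bond orders sum to 2 (valence 4) → 2 H
  atom 8: C, bond orders sum to 2 (valence 4) → 2 H
  atom 9: Cl (halogen, monovalent) → 0 H
  atom 10: C, bond orders sum to 2 (valence 4) → 2 H
  atom 11: C, bond orders sum to 3 (valence 4) → 1 H
  atom 12: C, bond orders sum to 4 (valence 4) → 0 H
  atom 13: C, bond orders sum to 4 (valence 4) → 0 H
  atom 14: O, bond orders sum to 2 (valence 2) → 0 H
  atom 15: O, bond orders sum to 1 (valence 2) → 1 H
  atom 16: C, bond orders sum to 3 (valence 4) → 1 H
  atom 17: C, bond orders sum to 2 (valence 4) → 2 H
  atom 18: C, bond orders sum to 2 (valence 4) → 2 H
  atom 19: C, bond orders sum to 1 (valence 4) → 3 H
  atom 20: C, bond orders sum to 4 (valence 4) → 0 H
  atom 21: O, bond orders sum to 2 (valence 2) → 0 H
  atom 22: O, bond orders sum to 2 (valence 2) → 0 H
  atom 23: C, bond orders sum to 1 (valence 4) → 3 H
Totals → C:17, H:28, Cl:1, I:1, O:4.
In Hill order: C17H28ClIO4.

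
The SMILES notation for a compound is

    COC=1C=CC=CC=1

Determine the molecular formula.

C7H8O

Walk through each heavy atom and fill implicit hydrogens from standard valence (C 4, N 3, O 2, S 2, halogen 1):
  atom 1: C, bond orders sum to 1 (valence 4) → 3 H
  atom 2: O, bond orders sum to 2 (valence 2) → 0 H
  atom 3: C, bond orders sum to 4 (valence 4) → 0 H
  atom 4: C, bond orders sum to 3 (valence 4) → 1 H
  atom 5: C, bond orders sum to 3 (valence 4) → 1 H
  atom 6: C, bond orders sum to 3 (valence 4) → 1 H
  atom 7: C, bond orders sum to 3 (valence 4) → 1 H
  atom 8: C, bond orders sum to 3 (valence 4) → 1 H
Totals → C:7, H:8, O:1.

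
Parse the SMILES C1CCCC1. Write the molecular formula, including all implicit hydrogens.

Walk through each heavy atom and fill implicit hydrogens from standard valence (C 4, N 3, O 2, S 2, halogen 1):
  atom 1: C, bond orders sum to 2 (valence 4) → 2 H
  atom 2: C, bond orders sum to 2 (valence 4) → 2 H
  atom 3: C, bond orders sum to 2 (valence 4) → 2 H
  atom 4: C, bond orders sum to 2 (valence 4) → 2 H
  atom 5: C, bond orders sum to 2 (valence 4) → 2 H
Totals → C:5, H:10.
In Hill order: C5H10.

C5H10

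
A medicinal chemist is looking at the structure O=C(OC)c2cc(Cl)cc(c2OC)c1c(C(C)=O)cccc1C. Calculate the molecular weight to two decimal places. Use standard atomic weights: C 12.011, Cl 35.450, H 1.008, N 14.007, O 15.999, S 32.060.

332.78 g/mol

First, the molecular formula is C18H17ClO4 (counting implicit H from valence).
  C: 18 × 12.011 = 216.198
  Cl: 1 × 35.450 = 35.450
  H: 17 × 1.008 = 17.136
  O: 4 × 15.999 = 63.996
Sum: 18×12.011 + 1×35.450 + 17×1.008 + 4×15.999 = 332.780 → 332.78 g/mol.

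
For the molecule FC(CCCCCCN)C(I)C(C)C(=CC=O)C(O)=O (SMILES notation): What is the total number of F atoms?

1

Scan the SMILES for F atoms (remember two-letter symbols like Cl and Br are single atoms).
Fluorine count: 1.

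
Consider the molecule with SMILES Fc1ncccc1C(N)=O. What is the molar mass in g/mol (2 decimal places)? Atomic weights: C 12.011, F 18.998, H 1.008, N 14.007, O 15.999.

First, the molecular formula is C6H5FN2O (counting implicit H from valence).
  C: 6 × 12.011 = 72.066
  F: 1 × 18.998 = 18.998
  H: 5 × 1.008 = 5.040
  N: 2 × 14.007 = 28.014
  O: 1 × 15.999 = 15.999
Sum: 6×12.011 + 1×18.998 + 5×1.008 + 2×14.007 + 1×15.999 = 140.117 → 140.12 g/mol.

140.12 g/mol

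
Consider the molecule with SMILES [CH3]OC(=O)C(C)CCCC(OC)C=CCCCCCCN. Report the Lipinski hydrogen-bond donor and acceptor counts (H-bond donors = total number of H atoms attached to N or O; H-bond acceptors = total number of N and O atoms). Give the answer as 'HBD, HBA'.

2, 4

Donors: find every N or O and count the H atoms it carries.
  atom 2 (O): bond orders sum to 2 → 0 H
  atom 4 (O): bond orders sum to 2 → 0 H
  atom 11 (O): bond orders sum to 2 → 0 H
  atom 21 (N): bond orders sum to 1 → 2 H
Lipinski HBD = 2.
Acceptors: N atoms = 1, O atoms = 3 → HBA = 4.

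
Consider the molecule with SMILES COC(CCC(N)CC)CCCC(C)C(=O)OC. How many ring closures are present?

In SMILES, each pair of matching ring-closure digits denotes one ring-closing bond; the number of such bonds equals the number of independent rings.
Ring-closure bonds here: 0.

0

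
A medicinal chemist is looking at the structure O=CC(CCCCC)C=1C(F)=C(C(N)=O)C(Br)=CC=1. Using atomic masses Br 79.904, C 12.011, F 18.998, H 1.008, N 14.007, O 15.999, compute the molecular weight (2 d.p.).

First, the molecular formula is C14H17BrFNO2 (counting implicit H from valence).
  Br: 1 × 79.904 = 79.904
  C: 14 × 12.011 = 168.154
  F: 1 × 18.998 = 18.998
  H: 17 × 1.008 = 17.136
  N: 1 × 14.007 = 14.007
  O: 2 × 15.999 = 31.998
Sum: 1×79.904 + 14×12.011 + 1×18.998 + 17×1.008 + 1×14.007 + 2×15.999 = 330.197 → 330.20 g/mol.

330.20 g/mol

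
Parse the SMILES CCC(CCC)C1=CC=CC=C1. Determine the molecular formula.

C12H18

Walk through each heavy atom and fill implicit hydrogens from standard valence (C 4, N 3, O 2, S 2, halogen 1):
  atom 1: C, bond orders sum to 1 (valence 4) → 3 H
  atom 2: C, bond orders sum to 2 (valence 4) → 2 H
  atom 3: C, bond orders sum to 3 (valence 4) → 1 H
  atom 4: C, bond orders sum to 2 (valence 4) → 2 H
  atom 5: C, bond orders sum to 2 (valence 4) → 2 H
  atom 6: C, bond orders sum to 1 (valence 4) → 3 H
  atom 7: C, bond orders sum to 4 (valence 4) → 0 H
  atom 8: C, bond orders sum to 3 (valence 4) → 1 H
  atom 9: C, bond orders sum to 3 (valence 4) → 1 H
  atom 10: C, bond orders sum to 3 (valence 4) → 1 H
  atom 11: C, bond orders sum to 3 (valence 4) → 1 H
  atom 12: C, bond orders sum to 3 (valence 4) → 1 H
Totals → C:12, H:18.
In Hill order: C12H18.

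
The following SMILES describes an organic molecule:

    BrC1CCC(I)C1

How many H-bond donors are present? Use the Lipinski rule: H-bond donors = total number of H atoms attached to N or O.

Donors: find every N or O and count the H atoms it carries.
  (no N or O atoms present)
Lipinski HBD = 0.

0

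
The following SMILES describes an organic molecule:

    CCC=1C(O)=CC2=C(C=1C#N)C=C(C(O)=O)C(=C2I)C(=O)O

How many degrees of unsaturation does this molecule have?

Degree of unsaturation = (number of rings) + (number of π bonds).
Ring closures in the SMILES: 2.
π bonds: 7 double bonds (each 1 DoU), 1 triple bond (each 2 DoU) → 9 DoU from unsaturation.
Total DoU = 2 + 9 = 11.

11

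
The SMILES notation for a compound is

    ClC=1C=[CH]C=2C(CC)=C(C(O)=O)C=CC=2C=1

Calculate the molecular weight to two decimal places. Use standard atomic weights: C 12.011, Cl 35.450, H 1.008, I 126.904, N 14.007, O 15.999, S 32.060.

First, the molecular formula is C13H11ClO2 (counting implicit H from valence).
  C: 13 × 12.011 = 156.143
  Cl: 1 × 35.450 = 35.450
  H: 11 × 1.008 = 11.088
  O: 2 × 15.999 = 31.998
Sum: 13×12.011 + 1×35.450 + 11×1.008 + 2×15.999 = 234.679 → 234.68 g/mol.

234.68 g/mol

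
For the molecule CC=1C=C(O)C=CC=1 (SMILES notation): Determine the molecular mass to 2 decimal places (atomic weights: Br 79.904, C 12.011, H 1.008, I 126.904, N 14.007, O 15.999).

First, the molecular formula is C7H8O (counting implicit H from valence).
  C: 7 × 12.011 = 84.077
  H: 8 × 1.008 = 8.064
  O: 1 × 15.999 = 15.999
Sum: 7×12.011 + 8×1.008 + 1×15.999 = 108.140 → 108.14 g/mol.

108.14 g/mol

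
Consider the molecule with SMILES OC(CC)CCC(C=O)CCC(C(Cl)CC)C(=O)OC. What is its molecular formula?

Walk through each heavy atom and fill implicit hydrogens from standard valence (C 4, N 3, O 2, S 2, halogen 1):
  atom 1: O, bond orders sum to 1 (valence 2) → 1 H
  atom 2: C, bond orders sum to 3 (valence 4) → 1 H
  atom 3: C, bond orders sum to 2 (valence 4) → 2 H
  atom 4: C, bond orders sum to 1 (valence 4) → 3 H
  atom 5: C, bond orders sum to 2 (valence 4) → 2 H
  atom 6: C, bond orders sum to 2 (valence 4) → 2 H
  atom 7: C, bond orders sum to 3 (valence 4) → 1 H
  atom 8: C, bond orders sum to 3 (valence 4) → 1 H
  atom 9: O, bond orders sum to 2 (valence 2) → 0 H
  atom 10: C, bond orders sum to 2 (valence 4) → 2 H
  atom 11: C, bond orders sum to 2 (valence 4) → 2 H
  atom 12: C, bond orders sum to 3 (valence 4) → 1 H
  atom 13: C, bond orders sum to 3 (valence 4) → 1 H
  atom 14: Cl (halogen, monovalent) → 0 H
  atom 15: C, bond orders sum to 2 (valence 4) → 2 H
  atom 16: C, bond orders sum to 1 (valence 4) → 3 H
  atom 17: C, bond orders sum to 4 (valence 4) → 0 H
  atom 18: O, bond orders sum to 2 (valence 2) → 0 H
  atom 19: O, bond orders sum to 2 (valence 2) → 0 H
  atom 20: C, bond orders sum to 1 (valence 4) → 3 H
Totals → C:15, H:27, Cl:1, O:4.
In Hill order: C15H27ClO4.

C15H27ClO4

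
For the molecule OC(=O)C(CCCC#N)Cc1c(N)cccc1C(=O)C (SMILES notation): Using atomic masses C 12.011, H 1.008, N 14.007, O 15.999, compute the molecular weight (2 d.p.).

First, the molecular formula is C15H18N2O3 (counting implicit H from valence).
  C: 15 × 12.011 = 180.165
  H: 18 × 1.008 = 18.144
  N: 2 × 14.007 = 28.014
  O: 3 × 15.999 = 47.997
Sum: 15×12.011 + 18×1.008 + 2×14.007 + 3×15.999 = 274.320 → 274.32 g/mol.

274.32 g/mol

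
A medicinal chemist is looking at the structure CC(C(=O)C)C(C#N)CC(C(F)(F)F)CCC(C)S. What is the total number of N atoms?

1

Scan the SMILES for N atoms (remember two-letter symbols like Cl and Br are single atoms).
Nitrogen count: 1.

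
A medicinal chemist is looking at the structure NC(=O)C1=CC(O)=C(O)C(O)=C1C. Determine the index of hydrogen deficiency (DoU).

5

Degree of unsaturation = (number of rings) + (number of π bonds).
Ring closures in the SMILES: 1.
π bonds: 4 double bonds (each 1 DoU) → 4 DoU from unsaturation.
Total DoU = 1 + 4 = 5.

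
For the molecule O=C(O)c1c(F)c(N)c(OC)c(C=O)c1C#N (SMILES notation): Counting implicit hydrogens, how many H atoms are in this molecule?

7

Walk through each heavy atom and fill implicit hydrogens from standard valence (C 4, N 3, O 2, S 2, halogen 1); for lowercase aromatic atoms, an aromatic c carries 1 H when it has two neighbours and 0 H with three, and aromatic n carries 0 H:
  atom 1: O, bond orders sum to 2 (valence 2) → 0 H
  atom 2: C, bond orders sum to 4 (valence 4) → 0 H
  atom 3: O, bond orders sum to 1 (valence 2) → 1 H
  atom 4: aromatic c, 3 neighbours → 0 H
  atom 5: aromatic c, 3 neighbours → 0 H
  atom 6: F (halogen, monovalent) → 0 H
  atom 7: aromatic c, 3 neighbours → 0 H
  atom 8: N, bond orders sum to 1 (valence 3) → 2 H
  atom 9: aromatic c, 3 neighbours → 0 H
  atom 10: O, bond orders sum to 2 (valence 2) → 0 H
  atom 11: C, bond orders sum to 1 (valence 4) → 3 H
  atom 12: aromatic c, 3 neighbours → 0 H
  atom 13: C, bond orders sum to 3 (valence 4) → 1 H
  atom 14: O, bond orders sum to 2 (valence 2) → 0 H
  atom 15: aromatic c, 3 neighbours → 0 H
  atom 16: C, bond orders sum to 4 (valence 4) → 0 H
  atom 17: N, bond orders sum to 3 (valence 3) → 0 H
Total hydrogens: 7.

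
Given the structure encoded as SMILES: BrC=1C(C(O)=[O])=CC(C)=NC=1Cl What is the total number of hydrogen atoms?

5

Walk through each heavy atom and fill implicit hydrogens from standard valence (C 4, N 3, O 2, S 2, halogen 1):
  atom 1: Br (halogen, monovalent) → 0 H
  atom 2: C, bond orders sum to 4 (valence 4) → 0 H
  atom 3: C, bond orders sum to 4 (valence 4) → 0 H
  atom 4: C, bond orders sum to 4 (valence 4) → 0 H
  atom 5: O, bond orders sum to 1 (valence 2) → 1 H
  atom 6: O with explicit H count 0
  atom 7: C, bond orders sum to 3 (valence 4) → 1 H
  atom 8: C, bond orders sum to 4 (valence 4) → 0 H
  atom 9: C, bond orders sum to 1 (valence 4) → 3 H
  atom 10: N, bond orders sum to 3 (valence 3) → 0 H
  atom 11: C, bond orders sum to 4 (valence 4) → 0 H
  atom 12: Cl (halogen, monovalent) → 0 H
Total hydrogens: 5.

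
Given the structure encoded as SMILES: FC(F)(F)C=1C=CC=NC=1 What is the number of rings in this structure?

In SMILES, each pair of matching ring-closure digits denotes one ring-closing bond; the number of such bonds equals the number of independent rings.
Ring-closure bonds here: 1.

1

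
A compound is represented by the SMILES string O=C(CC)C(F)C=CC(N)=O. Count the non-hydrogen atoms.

11

Every atom symbol written in the SMILES (organic subset) is one heavy atom; implicit H are not written.
Heavy atoms by element → C:7, F:1, N:1, O:2.
Total: 11.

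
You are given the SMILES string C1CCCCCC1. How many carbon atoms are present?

Count every carbon token in the SMILES (each C, including those in ring-closure positions and inside branches).
Carbon count: 7.

7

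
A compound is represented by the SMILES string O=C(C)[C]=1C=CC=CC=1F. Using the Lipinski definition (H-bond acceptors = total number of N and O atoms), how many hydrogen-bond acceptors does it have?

N atoms: 0; O atoms: 1.
Lipinski HBA = 0 + 1 = 1.

1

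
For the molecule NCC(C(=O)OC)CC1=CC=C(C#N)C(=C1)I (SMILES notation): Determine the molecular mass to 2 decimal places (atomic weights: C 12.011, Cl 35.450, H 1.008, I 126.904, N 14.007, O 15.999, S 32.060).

344.15 g/mol

First, the molecular formula is C12H13IN2O2 (counting implicit H from valence).
  C: 12 × 12.011 = 144.132
  H: 13 × 1.008 = 13.104
  I: 1 × 126.904 = 126.904
  N: 2 × 14.007 = 28.014
  O: 2 × 15.999 = 31.998
Sum: 12×12.011 + 13×1.008 + 1×126.904 + 2×14.007 + 2×15.999 = 344.152 → 344.15 g/mol.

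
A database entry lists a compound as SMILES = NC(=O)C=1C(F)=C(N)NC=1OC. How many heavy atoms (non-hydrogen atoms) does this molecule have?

12

Every atom symbol written in the SMILES (organic subset) is one heavy atom; implicit H are not written.
Heavy atoms by element → C:6, F:1, N:3, O:2.
Total: 12.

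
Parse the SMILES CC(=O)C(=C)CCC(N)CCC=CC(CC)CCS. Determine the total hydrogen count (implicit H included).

29

Walk through each heavy atom and fill implicit hydrogens from standard valence (C 4, N 3, O 2, S 2, halogen 1):
  atom 1: C, bond orders sum to 1 (valence 4) → 3 H
  atom 2: C, bond orders sum to 4 (valence 4) → 0 H
  atom 3: O, bond orders sum to 2 (valence 2) → 0 H
  atom 4: C, bond orders sum to 4 (valence 4) → 0 H
  atom 5: C, bond orders sum to 2 (valence 4) → 2 H
  atom 6: C, bond orders sum to 2 (valence 4) → 2 H
  atom 7: C, bond orders sum to 2 (valence 4) → 2 H
  atom 8: C, bond orders sum to 3 (valence 4) → 1 H
  atom 9: N, bond orders sum to 1 (valence 3) → 2 H
  atom 10: C, bond orders sum to 2 (valence 4) → 2 H
  atom 11: C, bond orders sum to 2 (valence 4) → 2 H
  atom 12: C, bond orders sum to 3 (valence 4) → 1 H
  atom 13: C, bond orders sum to 3 (valence 4) → 1 H
  atom 14: C, bond orders sum to 3 (valence 4) → 1 H
  atom 15: C, bond orders sum to 2 (valence 4) → 2 H
  atom 16: C, bond orders sum to 1 (valence 4) → 3 H
  atom 17: C, bond orders sum to 2 (valence 4) → 2 H
  atom 18: C, bond orders sum to 2 (valence 4) → 2 H
  atom 19: S, bond orders sum to 1 (valence 2) → 1 H
Total hydrogens: 29.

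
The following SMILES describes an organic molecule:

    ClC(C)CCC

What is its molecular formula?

Walk through each heavy atom and fill implicit hydrogens from standard valence (C 4, N 3, O 2, S 2, halogen 1):
  atom 1: Cl (halogen, monovalent) → 0 H
  atom 2: C, bond orders sum to 3 (valence 4) → 1 H
  atom 3: C, bond orders sum to 1 (valence 4) → 3 H
  atom 4: C, bond orders sum to 2 (valence 4) → 2 H
  atom 5: C, bond orders sum to 2 (valence 4) → 2 H
  atom 6: C, bond orders sum to 1 (valence 4) → 3 H
Totals → C:5, H:11, Cl:1.
In Hill order: C5H11Cl.

C5H11Cl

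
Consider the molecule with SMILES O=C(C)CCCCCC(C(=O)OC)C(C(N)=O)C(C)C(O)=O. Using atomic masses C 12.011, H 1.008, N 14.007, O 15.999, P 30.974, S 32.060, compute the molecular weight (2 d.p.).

First, the molecular formula is C15H25NO6 (counting implicit H from valence).
  C: 15 × 12.011 = 180.165
  H: 25 × 1.008 = 25.200
  N: 1 × 14.007 = 14.007
  O: 6 × 15.999 = 95.994
Sum: 15×12.011 + 25×1.008 + 1×14.007 + 6×15.999 = 315.366 → 315.37 g/mol.

315.37 g/mol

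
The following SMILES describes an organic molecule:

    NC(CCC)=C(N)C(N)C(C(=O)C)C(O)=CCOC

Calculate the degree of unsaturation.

Molecular formula: C13H25N3O3.
DoU = (2C + 2 + N − H − X) / 2, where X is the halogen count and O/S are ignored.
    = (2·13 + 2 + 3 − 25 − 0) / 2 = 6 / 2 = 3.

3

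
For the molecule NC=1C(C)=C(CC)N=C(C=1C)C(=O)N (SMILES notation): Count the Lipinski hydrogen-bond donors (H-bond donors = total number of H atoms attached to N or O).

Donors: find every N or O and count the H atoms it carries.
  atom 1 (N): bond orders sum to 1 → 2 H
  atom 8 (N): bond orders sum to 3 → 0 H
  atom 13 (O): bond orders sum to 2 → 0 H
  atom 14 (N): bond orders sum to 1 → 2 H
Lipinski HBD = 4.

4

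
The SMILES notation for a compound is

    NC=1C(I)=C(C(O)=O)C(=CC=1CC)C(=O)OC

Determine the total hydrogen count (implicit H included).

Walk through each heavy atom and fill implicit hydrogens from standard valence (C 4, N 3, O 2, S 2, halogen 1):
  atom 1: N, bond orders sum to 1 (valence 3) → 2 H
  atom 2: C, bond orders sum to 4 (valence 4) → 0 H
  atom 3: C, bond orders sum to 4 (valence 4) → 0 H
  atom 4: I (halogen, monovalent) → 0 H
  atom 5: C, bond orders sum to 4 (valence 4) → 0 H
  atom 6: C, bond orders sum to 4 (valence 4) → 0 H
  atom 7: O, bond orders sum to 1 (valence 2) → 1 H
  atom 8: O, bond orders sum to 2 (valence 2) → 0 H
  atom 9: C, bond orders sum to 4 (valence 4) → 0 H
  atom 10: C, bond orders sum to 3 (valence 4) → 1 H
  atom 11: C, bond orders sum to 4 (valence 4) → 0 H
  atom 12: C, bond orders sum to 2 (valence 4) → 2 H
  atom 13: C, bond orders sum to 1 (valence 4) → 3 H
  atom 14: C, bond orders sum to 4 (valence 4) → 0 H
  atom 15: O, bond orders sum to 2 (valence 2) → 0 H
  atom 16: O, bond orders sum to 2 (valence 2) → 0 H
  atom 17: C, bond orders sum to 1 (valence 4) → 3 H
Total hydrogens: 12.

12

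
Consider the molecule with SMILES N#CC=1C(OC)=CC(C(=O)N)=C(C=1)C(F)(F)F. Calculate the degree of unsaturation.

Molecular formula: C10H7F3N2O2.
DoU = (2C + 2 + N − H − X) / 2, where X is the halogen count and O/S are ignored.
    = (2·10 + 2 + 2 − 7 − 3) / 2 = 14 / 2 = 7.

7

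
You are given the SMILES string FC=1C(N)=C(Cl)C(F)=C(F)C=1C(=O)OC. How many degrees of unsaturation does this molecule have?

Degree of unsaturation = (number of rings) + (number of π bonds).
Ring closures in the SMILES: 1.
π bonds: 4 double bonds (each 1 DoU) → 4 DoU from unsaturation.
Total DoU = 1 + 4 = 5.

5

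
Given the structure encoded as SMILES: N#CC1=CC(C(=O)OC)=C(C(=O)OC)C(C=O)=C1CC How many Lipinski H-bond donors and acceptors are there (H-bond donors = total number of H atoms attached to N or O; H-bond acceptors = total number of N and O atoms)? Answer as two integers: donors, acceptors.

0, 6

Donors: find every N or O and count the H atoms it carries.
  atom 1 (N): bond orders sum to 3 → 0 H
  atom 7 (O): bond orders sum to 2 → 0 H
  atom 8 (O): bond orders sum to 2 → 0 H
  atom 12 (O): bond orders sum to 2 → 0 H
  atom 13 (O): bond orders sum to 2 → 0 H
  atom 17 (O): bond orders sum to 2 → 0 H
Lipinski HBD = 0.
Acceptors: N atoms = 1, O atoms = 5 → HBA = 6.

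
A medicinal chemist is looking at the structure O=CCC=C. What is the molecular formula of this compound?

Walk through each heavy atom and fill implicit hydrogens from standard valence (C 4, N 3, O 2, S 2, halogen 1):
  atom 1: O, bond orders sum to 2 (valence 2) → 0 H
  atom 2: C, bond orders sum to 3 (valence 4) → 1 H
  atom 3: C, bond orders sum to 2 (valence 4) → 2 H
  atom 4: C, bond orders sum to 3 (valence 4) → 1 H
  atom 5: C, bond orders sum to 2 (valence 4) → 2 H
Totals → C:4, H:6, O:1.

C4H6O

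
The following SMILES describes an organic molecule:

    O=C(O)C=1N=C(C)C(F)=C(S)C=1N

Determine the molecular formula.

Walk through each heavy atom and fill implicit hydrogens from standard valence (C 4, N 3, O 2, S 2, halogen 1):
  atom 1: O, bond orders sum to 2 (valence 2) → 0 H
  atom 2: C, bond orders sum to 4 (valence 4) → 0 H
  atom 3: O, bond orders sum to 1 (valence 2) → 1 H
  atom 4: C, bond orders sum to 4 (valence 4) → 0 H
  atom 5: N, bond orders sum to 3 (valence 3) → 0 H
  atom 6: C, bond orders sum to 4 (valence 4) → 0 H
  atom 7: C, bond orders sum to 1 (valence 4) → 3 H
  atom 8: C, bond orders sum to 4 (valence 4) → 0 H
  atom 9: F (halogen, monovalent) → 0 H
  atom 10: C, bond orders sum to 4 (valence 4) → 0 H
  atom 11: S, bond orders sum to 1 (valence 2) → 1 H
  atom 12: C, bond orders sum to 4 (valence 4) → 0 H
  atom 13: N, bond orders sum to 1 (valence 3) → 2 H
Totals → C:7, H:7, F:1, N:2, O:2, S:1.

C7H7FN2O2S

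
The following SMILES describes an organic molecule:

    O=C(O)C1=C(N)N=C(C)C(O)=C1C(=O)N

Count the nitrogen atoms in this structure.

Scan the SMILES for N atoms (remember two-letter symbols like Cl and Br are single atoms).
Nitrogen count: 3.

3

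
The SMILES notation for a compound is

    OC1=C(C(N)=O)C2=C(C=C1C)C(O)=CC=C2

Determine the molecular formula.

C12H11NO3

Walk through each heavy atom and fill implicit hydrogens from standard valence (C 4, N 3, O 2, S 2, halogen 1):
  atom 1: O, bond orders sum to 1 (valence 2) → 1 H
  atom 2: C, bond orders sum to 4 (valence 4) → 0 H
  atom 3: C, bond orders sum to 4 (valence 4) → 0 H
  atom 4: C, bond orders sum to 4 (valence 4) → 0 H
  atom 5: N, bond orders sum to 1 (valence 3) → 2 H
  atom 6: O, bond orders sum to 2 (valence 2) → 0 H
  atom 7: C, bond orders sum to 4 (valence 4) → 0 H
  atom 8: C, bond orders sum to 4 (valence 4) → 0 H
  atom 9: C, bond orders sum to 3 (valence 4) → 1 H
  atom 10: C, bond orders sum to 4 (valence 4) → 0 H
  atom 11: C, bond orders sum to 1 (valence 4) → 3 H
  atom 12: C, bond orders sum to 4 (valence 4) → 0 H
  atom 13: O, bond orders sum to 1 (valence 2) → 1 H
  atom 14: C, bond orders sum to 3 (valence 4) → 1 H
  atom 15: C, bond orders sum to 3 (valence 4) → 1 H
  atom 16: C, bond orders sum to 3 (valence 4) → 1 H
Totals → C:12, H:11, N:1, O:3.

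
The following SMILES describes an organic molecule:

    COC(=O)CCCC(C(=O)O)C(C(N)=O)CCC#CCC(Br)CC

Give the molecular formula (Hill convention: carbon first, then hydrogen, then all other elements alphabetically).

C17H26BrNO5

Walk through each heavy atom and fill implicit hydrogens from standard valence (C 4, N 3, O 2, S 2, halogen 1):
  atom 1: C, bond orders sum to 1 (valence 4) → 3 H
  atom 2: O, bond orders sum to 2 (valence 2) → 0 H
  atom 3: C, bond orders sum to 4 (valence 4) → 0 H
  atom 4: O, bond orders sum to 2 (valence 2) → 0 H
  atom 5: C, bond orders sum to 2 (valence 4) → 2 H
  atom 6: C, bond orders sum to 2 (valence 4) → 2 H
  atom 7: C, bond orders sum to 2 (valence 4) → 2 H
  atom 8: C, bond orders sum to 3 (valence 4) → 1 H
  atom 9: C, bond orders sum to 4 (valence 4) → 0 H
  atom 10: O, bond orders sum to 2 (valence 2) → 0 H
  atom 11: O, bond orders sum to 1 (valence 2) → 1 H
  atom 12: C, bond orders sum to 3 (valence 4) → 1 H
  atom 13: C, bond orders sum to 4 (valence 4) → 0 H
  atom 14: N, bond orders sum to 1 (valence 3) → 2 H
  atom 15: O, bond orders sum to 2 (valence 2) → 0 H
  atom 16: C, bond orders sum to 2 (valence 4) → 2 H
  atom 17: C, bond orders sum to 2 (valence 4) → 2 H
  atom 18: C, bond orders sum to 4 (valence 4) → 0 H
  atom 19: C, bond orders sum to 4 (valence 4) → 0 H
  atom 20: C, bond orders sum to 2 (valence 4) → 2 H
  atom 21: C, bond orders sum to 3 (valence 4) → 1 H
  atom 22: Br (halogen, monovalent) → 0 H
  atom 23: C, bond orders sum to 2 (valence 4) → 2 H
  atom 24: C, bond orders sum to 1 (valence 4) → 3 H
Totals → C:17, H:26, Br:1, N:1, O:5.
In Hill order: C17H26BrNO5.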